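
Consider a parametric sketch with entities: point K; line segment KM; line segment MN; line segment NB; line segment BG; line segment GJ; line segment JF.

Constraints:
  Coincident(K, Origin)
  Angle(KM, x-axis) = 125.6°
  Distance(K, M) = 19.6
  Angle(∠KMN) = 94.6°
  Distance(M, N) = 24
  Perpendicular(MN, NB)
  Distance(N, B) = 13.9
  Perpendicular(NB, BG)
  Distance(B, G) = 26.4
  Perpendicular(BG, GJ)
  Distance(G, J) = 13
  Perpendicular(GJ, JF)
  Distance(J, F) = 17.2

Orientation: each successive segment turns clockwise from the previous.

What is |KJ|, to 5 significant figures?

18.655

K is at the origin; KM runs at 125.6° with length 19.6, so M = (-11.410, 15.937). ∠KMN = 94.6° gives MN at 40.200° from the x-axis; with |MN| = 24.0, N = (6.9215, 31.428). MN ⟂ NB, so NB runs at -49.800°; with |NB| = 13.9, B = (15.893, 20.811). The perpendicularity gives BG at right angles to NB, so BG runs at -139.80°; with |BG| = 26.4, G = (-4.2709, 3.7709). BG ⟂ GJ, so GJ runs at 130.20°; with |GJ| = 13.0, J = (-12.662, 13.700). Then |KJ| = |J − K| = 18.655.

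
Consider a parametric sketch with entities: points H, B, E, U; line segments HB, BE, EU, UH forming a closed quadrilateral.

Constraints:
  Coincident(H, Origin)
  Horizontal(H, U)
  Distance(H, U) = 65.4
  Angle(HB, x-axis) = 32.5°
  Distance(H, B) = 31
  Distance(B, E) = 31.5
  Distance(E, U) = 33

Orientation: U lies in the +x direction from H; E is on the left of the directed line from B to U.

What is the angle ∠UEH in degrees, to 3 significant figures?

80.1°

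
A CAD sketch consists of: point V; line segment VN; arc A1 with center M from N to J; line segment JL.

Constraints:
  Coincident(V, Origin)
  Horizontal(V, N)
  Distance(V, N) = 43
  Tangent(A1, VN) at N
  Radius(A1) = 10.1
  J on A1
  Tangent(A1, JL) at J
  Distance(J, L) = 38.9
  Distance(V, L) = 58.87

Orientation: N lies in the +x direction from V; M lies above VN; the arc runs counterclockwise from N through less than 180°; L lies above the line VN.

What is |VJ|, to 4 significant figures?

53.94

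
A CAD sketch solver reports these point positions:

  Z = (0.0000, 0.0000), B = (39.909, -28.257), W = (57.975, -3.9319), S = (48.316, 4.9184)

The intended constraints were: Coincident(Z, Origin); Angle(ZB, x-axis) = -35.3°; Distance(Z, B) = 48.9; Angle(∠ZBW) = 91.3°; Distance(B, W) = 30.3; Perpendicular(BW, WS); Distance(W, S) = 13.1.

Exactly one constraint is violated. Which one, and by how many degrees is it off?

Perpendicular(BW, WS) — off by 5.90°.

Z = (0.00, 0.00) ✓; ZB at -35.30° ✓; |ZB| = 48.90 ✓; ∠ZBW = 91.30° ✓; |BW| = 30.30 ✓; ∠(BW, WS) = 84.10° ✗; |WS| = 13.10 ✓.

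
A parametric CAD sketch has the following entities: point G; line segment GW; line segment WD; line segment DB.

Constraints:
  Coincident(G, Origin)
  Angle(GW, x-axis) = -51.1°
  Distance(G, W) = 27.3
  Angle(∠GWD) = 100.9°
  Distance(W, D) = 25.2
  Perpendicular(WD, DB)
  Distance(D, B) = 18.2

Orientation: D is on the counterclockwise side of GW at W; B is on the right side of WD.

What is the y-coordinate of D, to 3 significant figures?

-9.42

G is at the origin; GW runs at -51.1° with length 27.3, so W = 27.3·(cos -51.1°, sin -51.1°) = (17.1, -21.2). ∠GWD = 100.9°, so WD runs at -51.1° + (180° − 100.9°) = 28.0° from the x-axis; with |WD| = 25.2, D = W + 25.2·(cos 28.0°, sin 28.0°) = (39.4, -9.42). So D.y = -9.42.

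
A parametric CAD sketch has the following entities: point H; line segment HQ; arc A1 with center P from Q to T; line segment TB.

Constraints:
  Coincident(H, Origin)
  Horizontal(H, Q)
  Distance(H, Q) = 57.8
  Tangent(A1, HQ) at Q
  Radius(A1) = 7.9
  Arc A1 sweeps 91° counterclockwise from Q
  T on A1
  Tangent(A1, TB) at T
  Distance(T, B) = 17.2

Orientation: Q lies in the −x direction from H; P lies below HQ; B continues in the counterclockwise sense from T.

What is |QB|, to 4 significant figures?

26.35

H is at the origin; HQ is horizontal with |HQ| = 57.8 and Q on the −x side, so Q = (-57.80, 0.000). A1 meets HQ tangentially, so PQ is at right angles to HQ, so P = Q + (0, -7.9) = (-57.80, -7.900). On A1, Q sits at bearing 90° from P; a 91° counterclockwise sweep puts T at bearing 181°, so T = P + 7.9·(cos 181°, sin 181°) = (-65.70, -8.038). The tangent condition forces PT to be normal to TB, so TB runs along (−sin 181°, cos 181°); with |TB| = 17.2, B = (-65.40, -25.24). Then |QB| = |B − Q| = 26.35.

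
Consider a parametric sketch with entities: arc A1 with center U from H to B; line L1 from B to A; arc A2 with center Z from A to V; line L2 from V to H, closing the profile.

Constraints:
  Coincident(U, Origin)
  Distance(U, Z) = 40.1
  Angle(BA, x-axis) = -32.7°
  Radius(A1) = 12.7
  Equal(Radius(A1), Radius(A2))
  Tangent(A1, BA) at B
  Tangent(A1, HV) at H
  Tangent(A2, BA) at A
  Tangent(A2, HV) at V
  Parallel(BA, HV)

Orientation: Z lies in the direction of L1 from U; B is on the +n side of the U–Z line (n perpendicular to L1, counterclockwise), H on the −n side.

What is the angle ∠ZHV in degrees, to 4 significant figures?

17.57°

Tangency of A1 to both parallel lines with radius 12.7 puts B and H at U ± 12.7·n: B = (6.861, 10.69), H = (-6.861, -10.69). Equal radii place A and V the same way about Z: A = Z + 12.7·n = (40.61, -10.98), V = Z − 12.7·n = (26.88, -32.35). Then cos ∠ZHV = HZ·HV / (|HZ||HV|), giving 17.57°.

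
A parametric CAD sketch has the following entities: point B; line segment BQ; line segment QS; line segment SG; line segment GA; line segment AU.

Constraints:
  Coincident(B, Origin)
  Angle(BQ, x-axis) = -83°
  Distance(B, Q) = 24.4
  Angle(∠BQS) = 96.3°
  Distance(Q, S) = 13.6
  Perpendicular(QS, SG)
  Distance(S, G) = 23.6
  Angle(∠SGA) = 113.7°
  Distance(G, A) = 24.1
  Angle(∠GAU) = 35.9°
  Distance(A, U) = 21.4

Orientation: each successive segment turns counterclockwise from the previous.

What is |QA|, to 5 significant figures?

34.347

B is at the origin; BQ runs at -83.0° with length 24.4, so Q = (2.9736, -24.218). ∠BQS = 96.3° gives QS at 0.70000° from the x-axis; with |QS| = 13.6, S = (16.573, -24.052). The perpendicularity gives SG at right angles to QS, so SG runs at 90.700°; with |SG| = 23.6, G = (16.284, -0.45374). ∠SGA = 113.7° gives GA at 157.00° from the x-axis; with |GA| = 24.1, A = (-5.8999, 8.9629). Then |QA| = |A − Q| = 34.347.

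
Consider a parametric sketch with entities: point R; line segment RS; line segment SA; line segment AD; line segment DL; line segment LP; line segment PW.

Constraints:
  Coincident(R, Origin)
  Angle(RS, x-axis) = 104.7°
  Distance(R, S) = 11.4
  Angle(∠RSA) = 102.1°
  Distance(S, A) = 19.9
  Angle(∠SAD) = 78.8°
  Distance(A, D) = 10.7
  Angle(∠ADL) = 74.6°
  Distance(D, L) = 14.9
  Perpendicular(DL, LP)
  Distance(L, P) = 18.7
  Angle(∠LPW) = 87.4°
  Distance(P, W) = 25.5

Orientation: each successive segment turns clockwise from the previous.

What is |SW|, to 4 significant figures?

35.13

R is at the origin; RS runs at 104.7° with length 11.4, so S = (-2.893, 11.03). ∠RSA = 102.1° gives SA at 26.80° from the x-axis; with |SA| = 19.9, A = (14.87, 20.00). ∠SAD = 78.8° gives AD at -74.40° from the x-axis; with |AD| = 10.7, D = (17.75, 9.693). ∠ADL = 74.6° gives DL at -179.8° from the x-axis; with |DL| = 14.9, L = (2.847, 9.641). DL ⟂ LP, so LP runs at 90.20°; with |LP| = 18.7, P = (2.782, 28.34). ∠LPW = 87.4° gives PW at -2.400° from the x-axis; with |PW| = 25.5, W = (28.26, 27.27). Then |SW| = |W − S| = 35.13.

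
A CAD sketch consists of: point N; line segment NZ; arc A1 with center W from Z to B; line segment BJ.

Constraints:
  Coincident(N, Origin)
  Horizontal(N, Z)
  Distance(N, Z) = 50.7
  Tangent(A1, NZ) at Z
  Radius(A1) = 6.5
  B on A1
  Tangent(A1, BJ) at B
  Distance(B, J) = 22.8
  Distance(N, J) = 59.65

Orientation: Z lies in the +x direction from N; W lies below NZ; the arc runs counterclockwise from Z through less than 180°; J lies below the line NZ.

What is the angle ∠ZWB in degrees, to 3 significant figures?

108°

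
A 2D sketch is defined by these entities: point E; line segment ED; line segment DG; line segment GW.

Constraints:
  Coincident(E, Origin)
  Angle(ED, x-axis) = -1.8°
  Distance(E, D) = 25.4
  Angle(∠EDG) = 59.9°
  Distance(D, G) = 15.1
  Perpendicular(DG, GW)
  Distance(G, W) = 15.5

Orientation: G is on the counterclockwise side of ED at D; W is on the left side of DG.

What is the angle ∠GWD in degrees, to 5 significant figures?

44.251°

E is at the origin; ED runs at -1.8° with length 25.4, so D = 25.4·(cos -1.8°, sin -1.8°) = (25.387, -0.79783). ∠EDG = 59.9°, so DG runs at -1.8° + (180° − 59.9°) = 118.30° from the x-axis; with |DG| = 15.1, G = D + 15.1·(cos 118.30°, sin 118.30°) = (18.229, 12.497). The perpendicularity gives GW at right angles to DG; with |GW| = 15.5 on the left of DG, W = G + 15.5·(-0.88048, -0.47409) = (4.5813, 5.1490). Then cos ∠GWD = WG·WD / (|WG||WD|), giving 44.251°.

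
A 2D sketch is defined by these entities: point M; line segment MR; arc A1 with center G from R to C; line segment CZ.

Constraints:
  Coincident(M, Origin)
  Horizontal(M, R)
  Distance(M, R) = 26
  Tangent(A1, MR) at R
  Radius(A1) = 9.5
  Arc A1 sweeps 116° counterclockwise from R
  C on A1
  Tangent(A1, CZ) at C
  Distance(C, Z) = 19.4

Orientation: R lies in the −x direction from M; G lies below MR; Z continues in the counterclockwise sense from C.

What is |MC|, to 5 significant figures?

37.143

Since A1 is tangent to MR there, GR ⟂ MR, so G = R + (0, -9.5) = (-26.000, -9.5000). On A1, R sits at bearing 90° from G; a 116° counterclockwise sweep puts C at bearing 206°, so C = G + 9.5·(cos 206°, sin 206°) = (-34.539, -13.665). Then |MC| = |C − M| = 37.143.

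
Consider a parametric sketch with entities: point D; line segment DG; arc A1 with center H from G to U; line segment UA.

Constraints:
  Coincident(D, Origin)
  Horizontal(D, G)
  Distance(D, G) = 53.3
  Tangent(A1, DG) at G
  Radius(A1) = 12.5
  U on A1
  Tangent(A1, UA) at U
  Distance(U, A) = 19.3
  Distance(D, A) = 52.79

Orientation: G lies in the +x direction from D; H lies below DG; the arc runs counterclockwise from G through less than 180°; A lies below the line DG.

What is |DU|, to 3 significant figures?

42.9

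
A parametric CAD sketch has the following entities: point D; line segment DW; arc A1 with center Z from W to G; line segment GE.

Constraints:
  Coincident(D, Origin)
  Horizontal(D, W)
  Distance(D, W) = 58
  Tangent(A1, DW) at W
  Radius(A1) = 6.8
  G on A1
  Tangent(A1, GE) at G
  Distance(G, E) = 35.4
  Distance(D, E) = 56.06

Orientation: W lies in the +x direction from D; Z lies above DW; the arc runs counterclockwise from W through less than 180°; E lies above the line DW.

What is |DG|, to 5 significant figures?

64.223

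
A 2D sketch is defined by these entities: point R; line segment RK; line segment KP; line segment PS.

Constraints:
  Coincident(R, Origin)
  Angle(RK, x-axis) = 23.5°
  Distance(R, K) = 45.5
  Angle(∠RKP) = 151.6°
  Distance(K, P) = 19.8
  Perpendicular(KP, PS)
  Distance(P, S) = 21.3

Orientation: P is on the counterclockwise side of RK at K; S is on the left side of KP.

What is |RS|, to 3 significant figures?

59.8

∠RKP = 151.6°, so KP runs at 23.5° + (180° − 151.6°) = 51.9° from the x-axis; with |KP| = 19.8, P = K + 19.8·(cos 51.9°, sin 51.9°) = (53.9, 33.7). KP is perpendicular to PS; with |PS| = 21.3 on the left of KP, S = P + 21.3·(-0.787, 0.617) = (37.2, 46.9). Then |RS| = |S − R| = 59.8.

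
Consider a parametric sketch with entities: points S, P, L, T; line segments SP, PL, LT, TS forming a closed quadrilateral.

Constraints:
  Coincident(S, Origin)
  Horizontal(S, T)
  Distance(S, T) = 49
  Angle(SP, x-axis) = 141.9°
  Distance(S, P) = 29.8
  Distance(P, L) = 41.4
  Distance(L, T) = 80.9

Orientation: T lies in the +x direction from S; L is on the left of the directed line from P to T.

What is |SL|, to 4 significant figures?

57.59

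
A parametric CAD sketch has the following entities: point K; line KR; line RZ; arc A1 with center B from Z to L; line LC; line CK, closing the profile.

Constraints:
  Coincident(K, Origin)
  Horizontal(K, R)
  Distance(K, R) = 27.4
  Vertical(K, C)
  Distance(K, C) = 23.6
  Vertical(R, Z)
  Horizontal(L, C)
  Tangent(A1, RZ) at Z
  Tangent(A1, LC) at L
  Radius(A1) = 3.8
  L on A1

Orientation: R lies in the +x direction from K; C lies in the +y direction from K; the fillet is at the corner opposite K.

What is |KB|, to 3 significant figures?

30.8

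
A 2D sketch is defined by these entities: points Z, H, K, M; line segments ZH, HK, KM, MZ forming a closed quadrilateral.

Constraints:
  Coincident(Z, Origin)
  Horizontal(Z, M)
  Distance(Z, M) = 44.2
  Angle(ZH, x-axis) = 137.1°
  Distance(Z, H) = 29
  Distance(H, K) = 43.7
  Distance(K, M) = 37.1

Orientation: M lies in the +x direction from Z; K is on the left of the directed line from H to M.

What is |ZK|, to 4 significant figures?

36.26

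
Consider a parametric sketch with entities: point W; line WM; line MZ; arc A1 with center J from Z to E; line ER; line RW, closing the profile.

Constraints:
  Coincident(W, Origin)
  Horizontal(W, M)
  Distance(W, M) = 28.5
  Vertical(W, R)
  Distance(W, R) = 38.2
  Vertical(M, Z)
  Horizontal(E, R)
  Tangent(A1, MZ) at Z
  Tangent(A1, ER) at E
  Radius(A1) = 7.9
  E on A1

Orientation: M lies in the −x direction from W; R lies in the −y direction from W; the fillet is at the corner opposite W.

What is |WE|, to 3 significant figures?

43.4

The virtual corner opposite W is at (-28.5, -38.2). The tangent condition forces JZ to be normal to MZ and tangency of A1 to ER means the radius JE is perpendicular to ER, with radius 7.9, so the center J sits 7.9 in from both sides at J = (-20.6, -30.3). That places the tangent points at Z = (-28.5, -30.3) on MZ and E = (-20.6, -38.2) on ER. Then |WE| = |E − W| = 43.4.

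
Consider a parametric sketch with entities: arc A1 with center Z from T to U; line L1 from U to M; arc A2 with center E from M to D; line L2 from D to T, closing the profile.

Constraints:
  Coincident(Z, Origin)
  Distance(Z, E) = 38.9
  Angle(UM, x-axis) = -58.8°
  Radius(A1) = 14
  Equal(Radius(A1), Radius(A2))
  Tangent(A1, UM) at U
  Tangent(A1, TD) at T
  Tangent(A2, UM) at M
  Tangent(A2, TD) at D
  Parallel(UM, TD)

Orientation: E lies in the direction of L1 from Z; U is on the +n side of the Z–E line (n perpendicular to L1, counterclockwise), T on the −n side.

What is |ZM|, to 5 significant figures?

41.343

Tangency of A1 to both parallel lines with radius 14.0 puts U and T at Z ± 14.0·n: U = (11.975, 7.2524), T = (-11.975, -7.2524). Equal radii place M and D the same way about E: M = E + 14.0·n = (32.126, -26.021), D = E − 14.0·n = (8.1762, -40.526). Then |ZM| = |M − Z| = 41.343.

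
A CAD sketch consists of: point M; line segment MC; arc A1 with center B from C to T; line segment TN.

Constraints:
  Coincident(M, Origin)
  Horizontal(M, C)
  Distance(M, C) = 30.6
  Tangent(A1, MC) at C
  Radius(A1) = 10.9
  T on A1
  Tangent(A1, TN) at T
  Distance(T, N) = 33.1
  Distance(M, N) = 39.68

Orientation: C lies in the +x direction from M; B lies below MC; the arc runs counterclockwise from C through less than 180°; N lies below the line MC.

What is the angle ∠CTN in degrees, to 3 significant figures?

145°

Checks: ∠(BC, CM) = 90.00° ✓; |BT| = 10.90 ✓; ∠(BT, TN) = 90.00° ✓; |TN| = 33.10 ✓; |MN| = 39.68 ✓.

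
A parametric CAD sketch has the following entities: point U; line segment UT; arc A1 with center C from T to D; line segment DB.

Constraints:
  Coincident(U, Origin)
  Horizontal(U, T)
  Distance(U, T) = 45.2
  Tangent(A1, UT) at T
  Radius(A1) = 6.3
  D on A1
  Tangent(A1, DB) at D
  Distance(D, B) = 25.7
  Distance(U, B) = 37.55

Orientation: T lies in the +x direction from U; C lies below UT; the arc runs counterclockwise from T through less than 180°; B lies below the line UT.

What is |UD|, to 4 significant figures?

39.81

U is at the origin; UT is horizontal with |UT| = 45.2 and T on the +x side, so T = (45.20, 0.000). The tangent condition forces CT to be normal to UT, so C = T + (0, -6.3) = (45.20, -6.300). Since CD ⟂ DB (tangency), |CB| = √(6.3² + 25.7²) = 26.46 regardless of where D sits on A1. So B lies on both circle(U, 37.55) and circle(C, 26.46); the below-UT intersection is B = (27.30, -25.79). D is the foot of the tangent from B: D = (39.68, -3.265).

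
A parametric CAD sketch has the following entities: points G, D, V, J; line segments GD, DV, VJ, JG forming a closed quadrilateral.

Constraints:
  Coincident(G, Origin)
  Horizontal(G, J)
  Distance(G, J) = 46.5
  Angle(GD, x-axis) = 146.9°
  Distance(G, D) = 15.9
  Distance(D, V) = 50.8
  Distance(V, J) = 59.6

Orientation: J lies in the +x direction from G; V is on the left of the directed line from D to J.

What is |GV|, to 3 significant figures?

52.9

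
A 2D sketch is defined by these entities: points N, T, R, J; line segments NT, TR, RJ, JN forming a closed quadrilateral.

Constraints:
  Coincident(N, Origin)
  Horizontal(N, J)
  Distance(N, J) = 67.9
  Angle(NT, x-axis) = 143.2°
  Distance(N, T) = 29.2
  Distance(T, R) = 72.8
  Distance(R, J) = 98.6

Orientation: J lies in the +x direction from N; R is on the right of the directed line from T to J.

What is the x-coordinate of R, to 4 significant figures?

-14.12

Checks: |TR| = 72.80 ✓; |RJ| = 98.60 ✓.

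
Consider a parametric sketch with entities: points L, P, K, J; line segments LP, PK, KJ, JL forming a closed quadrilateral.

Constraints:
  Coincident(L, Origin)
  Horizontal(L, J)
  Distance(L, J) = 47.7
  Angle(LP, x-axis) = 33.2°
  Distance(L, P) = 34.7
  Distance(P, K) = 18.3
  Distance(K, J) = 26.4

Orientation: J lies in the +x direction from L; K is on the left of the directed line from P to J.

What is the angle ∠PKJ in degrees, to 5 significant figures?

70.504°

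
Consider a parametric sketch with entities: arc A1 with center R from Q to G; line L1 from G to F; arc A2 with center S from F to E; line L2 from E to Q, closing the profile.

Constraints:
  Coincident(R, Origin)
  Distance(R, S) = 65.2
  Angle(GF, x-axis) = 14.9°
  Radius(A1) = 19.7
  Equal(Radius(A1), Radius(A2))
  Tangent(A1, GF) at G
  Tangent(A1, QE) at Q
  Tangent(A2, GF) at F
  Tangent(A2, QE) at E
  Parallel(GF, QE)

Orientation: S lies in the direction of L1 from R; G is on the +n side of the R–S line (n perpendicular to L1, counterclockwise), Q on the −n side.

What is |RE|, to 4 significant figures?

68.11

The slot axis is L1's direction at 14.9°, so u = (cos 14.9°, sin 14.9°) = (0.9664, 0.2571) and n = (−sin 14.9°, cos 14.9°) = (-0.2571, 0.9664). R is at the origin and S lies 65.2 along u from R, so S = 65.2·u = (63.01, 16.77). Tangency of A1 to both parallel lines with radius 19.7 puts G and Q at R ± 19.7·n: G = (-5.066, 19.04), Q = (5.066, -19.04). Equal radii place F and E the same way about S: F = S + 19.7·n = (57.94, 35.80), E = S − 19.7·n = (68.07, -2.273). Then |RE| = |E − R| = 68.11.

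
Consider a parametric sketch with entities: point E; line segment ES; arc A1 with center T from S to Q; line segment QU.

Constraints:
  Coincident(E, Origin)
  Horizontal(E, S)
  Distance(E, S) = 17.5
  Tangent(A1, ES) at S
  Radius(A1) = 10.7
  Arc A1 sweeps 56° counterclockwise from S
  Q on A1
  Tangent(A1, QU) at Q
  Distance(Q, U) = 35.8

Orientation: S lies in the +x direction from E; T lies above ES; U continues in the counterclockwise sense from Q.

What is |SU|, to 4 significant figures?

44.92

E is at the origin; E and S share the same y with |ES| = 17.5 and S on the +x side, so S = (17.50, 0.000). Tangency of A1 to ES means the radius TS is perpendicular to ES, so T = S + (0, 10.7) = (17.50, 10.70). On A1, S sits at bearing -90° from T; a 56° counterclockwise sweep puts Q at bearing -34°, so Q = T + 10.7·(cos -34°, sin -34°) = (26.37, 4.717). Since A1 is tangent to QU there, TQ ⟂ QU, so QU runs along (−sin -34°, cos -34°); with |QU| = 35.8, U = (46.39, 34.40). Then |SU| = |U − S| = 44.92.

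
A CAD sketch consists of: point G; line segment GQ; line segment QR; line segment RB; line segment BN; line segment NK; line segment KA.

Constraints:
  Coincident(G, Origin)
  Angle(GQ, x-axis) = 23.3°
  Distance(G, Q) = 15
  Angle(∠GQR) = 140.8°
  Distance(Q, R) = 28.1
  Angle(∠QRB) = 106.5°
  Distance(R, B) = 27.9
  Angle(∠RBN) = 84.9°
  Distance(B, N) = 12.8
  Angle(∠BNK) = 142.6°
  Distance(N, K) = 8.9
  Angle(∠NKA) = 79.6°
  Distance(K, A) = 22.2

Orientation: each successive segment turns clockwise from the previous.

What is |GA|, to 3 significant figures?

40.3

G is at the origin; GQ runs at 23.3° with length 15.0, so Q = (13.8, 5.93). ∠GQR = 140.8° gives QR at -15.9° from the x-axis; with |QR| = 28.1, R = (40.8, -1.77). ∠QRB = 106.5° gives RB at -89.4° from the x-axis; with |RB| = 27.9, B = (41.1, -29.7). ∠RBN = 84.9° gives BN at 176° from the x-axis; with |BN| = 12.8, N = (28.3, -28.7). ∠BNK = 142.6° gives NK at 138° from the x-axis; with |NK| = 8.9, K = (21.7, -22.7). ∠NKA = 79.6° gives KA at 37.7° from the x-axis; with |KA| = 22.2, A = (39.3, -9.14). Then |GA| = |A − G| = 40.3.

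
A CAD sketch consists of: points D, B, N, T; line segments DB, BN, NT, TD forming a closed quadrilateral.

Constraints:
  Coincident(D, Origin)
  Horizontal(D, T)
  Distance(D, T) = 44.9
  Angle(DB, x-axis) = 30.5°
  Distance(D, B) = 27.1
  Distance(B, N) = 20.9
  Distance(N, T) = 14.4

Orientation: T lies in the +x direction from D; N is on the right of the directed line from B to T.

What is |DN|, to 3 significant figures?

32.0

D is at the origin; D and T share the same y with |DT| = 44.9 and T in +x, so T = (44.9, 0). DB runs at 30.5° with |DB| = 27.1, so B = (23.4, 13.8). N is determined by |BN| = 20.9 and |NT| = 14.4 together: it lies at the intersection of circle(B, 20.9) and circle(T, 14.4). With |BT| = 25.6, the foot of the radical line on BT is 17.3 from B and the perpendicular offset is √(20.9² − 17.3²) = 11.8. Taking the right-of-BT solution: N = (31.6, -5.46).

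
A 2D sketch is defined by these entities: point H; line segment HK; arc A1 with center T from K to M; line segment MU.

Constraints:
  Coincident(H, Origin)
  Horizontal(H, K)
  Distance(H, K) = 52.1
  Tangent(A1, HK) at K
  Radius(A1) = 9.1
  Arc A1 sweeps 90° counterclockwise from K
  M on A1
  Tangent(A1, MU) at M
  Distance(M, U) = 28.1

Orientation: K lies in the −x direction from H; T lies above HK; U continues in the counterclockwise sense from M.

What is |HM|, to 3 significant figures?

44.0

H is at the origin; HK is horizontal with |HK| = 52.1 and K on the −x side, so K = (-52.1, 0.00). A1 meets HK tangentially, so TK is at right angles to HK, so T = K + (0, 9.1) = (-52.1, 9.10). On A1, K sits at bearing -90° from T; a 90° counterclockwise sweep puts M at bearing 0°, so M = T + 9.1·(cos 0°, sin 0°) = (-43.0, 9.10). Then |HM| = |M − H| = 44.0.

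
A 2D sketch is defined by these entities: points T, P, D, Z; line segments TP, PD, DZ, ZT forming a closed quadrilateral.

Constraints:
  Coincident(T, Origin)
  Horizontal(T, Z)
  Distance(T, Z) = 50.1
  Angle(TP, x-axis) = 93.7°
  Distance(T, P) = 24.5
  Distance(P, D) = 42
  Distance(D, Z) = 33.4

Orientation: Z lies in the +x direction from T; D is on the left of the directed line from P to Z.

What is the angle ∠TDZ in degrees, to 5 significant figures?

69.394°

Checks: |TZ| = 50.10 ✓; |TP| = 24.50 ✓; |PD| = 42.00 ✓; |DZ| = 33.40 ✓.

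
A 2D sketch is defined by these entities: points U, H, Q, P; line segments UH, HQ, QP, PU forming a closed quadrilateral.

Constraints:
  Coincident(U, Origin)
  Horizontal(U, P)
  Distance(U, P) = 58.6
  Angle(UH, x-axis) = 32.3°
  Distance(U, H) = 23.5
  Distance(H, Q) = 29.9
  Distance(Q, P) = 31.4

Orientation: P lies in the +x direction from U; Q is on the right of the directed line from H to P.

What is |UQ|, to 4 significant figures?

34.59

U is at the origin; U and P share the same y with |UP| = 58.6 and P in +x, so P = (58.6, 0). UH runs at 32.3° with |UH| = 23.5, so H = (19.86, 12.56). Q is determined by |HQ| = 29.9 and |QP| = 31.4 together: it lies at the intersection of circle(H, 29.9) and circle(P, 31.4). With |HP| = 40.72, the foot of the radical line on HP is 19.23 from H and the perpendicular offset is √(29.9² − 19.23²) = 22.89. Taking the right-of-HP solution: Q = (31.10, -15.15).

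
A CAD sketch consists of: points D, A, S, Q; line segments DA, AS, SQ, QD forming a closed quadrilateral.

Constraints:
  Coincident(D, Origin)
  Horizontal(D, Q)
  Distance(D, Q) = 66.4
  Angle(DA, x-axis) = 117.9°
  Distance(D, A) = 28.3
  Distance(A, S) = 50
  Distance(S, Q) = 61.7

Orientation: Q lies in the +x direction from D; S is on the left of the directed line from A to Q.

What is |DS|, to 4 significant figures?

58.29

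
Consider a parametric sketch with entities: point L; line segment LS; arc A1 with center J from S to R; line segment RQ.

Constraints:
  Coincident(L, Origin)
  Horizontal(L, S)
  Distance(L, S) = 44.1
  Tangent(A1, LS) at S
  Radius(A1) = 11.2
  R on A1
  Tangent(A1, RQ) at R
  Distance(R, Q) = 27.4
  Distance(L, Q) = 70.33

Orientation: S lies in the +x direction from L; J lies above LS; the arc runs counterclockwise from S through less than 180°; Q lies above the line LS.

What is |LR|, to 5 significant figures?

55.803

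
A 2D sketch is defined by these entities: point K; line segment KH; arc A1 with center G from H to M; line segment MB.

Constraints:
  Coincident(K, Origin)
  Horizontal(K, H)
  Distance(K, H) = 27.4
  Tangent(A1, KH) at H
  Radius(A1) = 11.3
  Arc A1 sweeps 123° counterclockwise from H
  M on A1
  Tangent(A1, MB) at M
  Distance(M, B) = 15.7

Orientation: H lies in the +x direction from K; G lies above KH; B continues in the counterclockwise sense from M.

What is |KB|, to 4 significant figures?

41.71

On A1, H sits at bearing -90° from G; a 123° counterclockwise sweep puts M at bearing 33°, so M = G + 11.3·(cos 33°, sin 33°) = (36.88, 17.45). The tangent condition forces GM to be normal to MB, so MB runs along (−sin 33°, cos 33°); with |MB| = 15.7, B = (28.33, 30.62). Then |KB| = |B − K| = 41.71.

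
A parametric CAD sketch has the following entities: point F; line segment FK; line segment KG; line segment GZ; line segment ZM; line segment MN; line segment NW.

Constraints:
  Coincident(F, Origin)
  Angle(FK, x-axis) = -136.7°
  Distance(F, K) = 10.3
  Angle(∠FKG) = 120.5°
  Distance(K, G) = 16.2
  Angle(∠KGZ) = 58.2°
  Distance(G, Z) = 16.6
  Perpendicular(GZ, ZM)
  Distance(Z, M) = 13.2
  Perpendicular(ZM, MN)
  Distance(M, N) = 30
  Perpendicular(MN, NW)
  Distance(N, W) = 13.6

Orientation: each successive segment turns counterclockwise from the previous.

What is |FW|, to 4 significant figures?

35.12

F is at the origin; FK runs at -136.7° with length 10.3, so K = (-7.496, -7.064). ∠FKG = 120.5° gives KG at -77.20° from the x-axis; with |KG| = 16.2, G = (-3.907, -22.86). ∠KGZ = 58.2° gives GZ at 44.60° from the x-axis; with |GZ| = 16.6, Z = (7.913, -11.21). The perpendicularity gives ZM at right angles to GZ, so ZM runs at 134.6°; with |ZM| = 13.2, M = (-1.356, -1.807). ZM ⟂ MN, so MN runs at -135.4°; with |MN| = 30.0, N = (-22.72, -22.87). The perpendicularity gives NW at right angles to MN, so NW runs at -45.40°; with |NW| = 13.6, W = (-13.17, -32.56). Then |FW| = |W − F| = 35.12.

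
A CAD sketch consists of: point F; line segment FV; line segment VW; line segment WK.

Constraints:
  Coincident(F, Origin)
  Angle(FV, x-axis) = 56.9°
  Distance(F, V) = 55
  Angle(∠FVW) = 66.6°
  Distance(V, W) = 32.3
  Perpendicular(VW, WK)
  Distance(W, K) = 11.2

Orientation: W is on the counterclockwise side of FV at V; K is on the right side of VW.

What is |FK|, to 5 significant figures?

62.557

∠FVW = 66.6°, so VW runs at 56.9° + (180° − 66.6°) = 170.30° from the x-axis; with |VW| = 32.3, W = V + 32.3·(cos 170.30°, sin 170.30°) = (-1.8026, 51.517). VW is perpendicular to WK; with |WK| = 11.2 on the right of VW, K = W + 11.2·(0.16849, 0.98570) = (0.084467, 62.557). Then |FK| = |K − F| = 62.557.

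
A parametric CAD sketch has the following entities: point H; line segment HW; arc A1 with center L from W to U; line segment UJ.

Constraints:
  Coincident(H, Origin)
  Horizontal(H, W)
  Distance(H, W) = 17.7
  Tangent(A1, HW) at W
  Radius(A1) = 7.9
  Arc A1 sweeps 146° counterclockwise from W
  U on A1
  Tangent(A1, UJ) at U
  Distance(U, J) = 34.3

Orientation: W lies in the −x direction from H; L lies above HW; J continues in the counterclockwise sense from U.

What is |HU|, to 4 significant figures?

19.63

The tangent condition forces LW to be normal to HW, so L = W + (0, 7.9) = (-17.70, 7.900). On A1, W sits at bearing -90° from L; a 146° counterclockwise sweep puts U at bearing 56°, so U = L + 7.9·(cos 56°, sin 56°) = (-13.28, 14.45). Then |HU| = |U − H| = 19.63.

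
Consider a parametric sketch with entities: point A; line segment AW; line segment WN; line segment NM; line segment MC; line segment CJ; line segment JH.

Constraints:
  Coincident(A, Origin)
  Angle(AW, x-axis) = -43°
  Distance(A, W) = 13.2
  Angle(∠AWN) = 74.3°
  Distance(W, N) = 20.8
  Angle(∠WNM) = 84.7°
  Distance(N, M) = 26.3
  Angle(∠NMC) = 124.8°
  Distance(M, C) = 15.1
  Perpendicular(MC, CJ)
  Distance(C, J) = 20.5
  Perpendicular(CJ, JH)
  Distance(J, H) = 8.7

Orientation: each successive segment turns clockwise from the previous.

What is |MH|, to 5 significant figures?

21.476

A is at the origin; AW runs at -43.0° with length 13.2, so W = (9.6539, -9.0024). ∠AWN = 74.3° gives WN at -148.70° from the x-axis; with |WN| = 20.8, N = (-8.1189, -19.808). ∠WNM = 84.7° gives NM at 116.00° from the x-axis; with |NM| = 26.3, M = (-19.648, 3.8299). ∠NMC = 124.8° gives MC at 60.800° from the x-axis; with |MC| = 15.1, C = (-12.281, 17.011). The perpendicularity gives CJ at right angles to MC, so CJ runs at -29.200°; with |CJ| = 20.5, J = (5.6135, 7.0099). CJ is perpendicular to JH, so JH runs at -119.20°; with |JH| = 8.7, H = (1.3692, -0.58451). Then |MH| = |H − M| = 21.476.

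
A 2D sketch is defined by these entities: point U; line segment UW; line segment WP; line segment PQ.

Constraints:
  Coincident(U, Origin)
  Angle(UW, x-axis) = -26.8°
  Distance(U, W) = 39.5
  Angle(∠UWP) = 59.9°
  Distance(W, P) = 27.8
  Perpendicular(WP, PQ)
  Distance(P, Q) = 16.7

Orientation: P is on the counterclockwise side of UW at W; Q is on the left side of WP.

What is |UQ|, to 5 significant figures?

19.214

∠UWP = 59.9°, so WP runs at -26.8° + (180° − 59.9°) = 93.300° from the x-axis; with |WP| = 27.8, P = W + 27.8·(cos 93.300°, sin 93.300°) = (33.657, 9.9442). WP ⟂ PQ; with |PQ| = 16.7 on the left of WP, Q = P + 16.7·(-0.99834, -0.057564) = (16.985, 8.9829). Then |UQ| = |Q − U| = 19.214.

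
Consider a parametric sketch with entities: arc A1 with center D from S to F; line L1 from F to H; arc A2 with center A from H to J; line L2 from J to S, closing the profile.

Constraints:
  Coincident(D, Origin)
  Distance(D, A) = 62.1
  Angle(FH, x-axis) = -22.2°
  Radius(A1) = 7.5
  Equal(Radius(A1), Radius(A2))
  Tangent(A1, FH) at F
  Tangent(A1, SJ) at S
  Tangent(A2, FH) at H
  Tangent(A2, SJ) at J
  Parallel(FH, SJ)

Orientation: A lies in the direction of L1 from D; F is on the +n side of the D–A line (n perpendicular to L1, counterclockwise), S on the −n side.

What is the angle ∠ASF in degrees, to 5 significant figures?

83.114°

The slot axis is L1's direction at -22.2°, so u = (cos -22.2°, sin -22.2°) = (0.92587, -0.37784) and n = (−sin -22.2°, cos -22.2°) = (0.37784, 0.92587). D is at the origin and A lies 62.1 along u from D, so A = 62.1·u = (57.497, -23.464). Tangency of A1 to both parallel lines with radius 7.5 puts F and S at D ± 7.5·n: F = (2.8338, 6.9440), S = (-2.8338, -6.9440). Then cos ∠ASF = SA·SF / (|SA||SF|), giving 83.114°.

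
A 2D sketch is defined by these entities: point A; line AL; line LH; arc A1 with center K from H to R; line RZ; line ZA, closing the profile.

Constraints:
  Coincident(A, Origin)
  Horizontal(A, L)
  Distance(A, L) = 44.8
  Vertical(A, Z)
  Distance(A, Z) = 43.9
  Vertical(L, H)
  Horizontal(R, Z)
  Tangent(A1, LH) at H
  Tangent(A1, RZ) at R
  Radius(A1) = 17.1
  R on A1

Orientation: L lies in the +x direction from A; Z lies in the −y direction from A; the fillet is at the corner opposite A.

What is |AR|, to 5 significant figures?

51.909

The virtual corner opposite A is at (44.800, -43.900). A1 meets LH tangentially, so KH is at right angles to LH and tangency of A1 to RZ means the radius KR is perpendicular to RZ, with radius 17.1, so the center K sits 17.1 in from both sides at K = (27.700, -26.800). That places the tangent points at H = (44.800, -26.800) on LH and R = (27.700, -43.900) on RZ. Then |AR| = |R − A| = 51.909.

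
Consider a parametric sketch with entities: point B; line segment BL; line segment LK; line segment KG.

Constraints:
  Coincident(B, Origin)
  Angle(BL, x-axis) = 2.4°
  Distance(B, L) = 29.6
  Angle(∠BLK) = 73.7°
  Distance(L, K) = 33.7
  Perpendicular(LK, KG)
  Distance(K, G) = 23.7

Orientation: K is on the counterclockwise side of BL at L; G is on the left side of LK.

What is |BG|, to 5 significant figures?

25.825

B is at the origin; BL runs at 2.4° with length 29.6, so L = 29.6·(cos 2.4°, sin 2.4°) = (29.574, 1.2395). ∠BLK = 73.7°, so LK runs at 2.4° + (180° − 73.7°) = 108.70° from the x-axis; with |LK| = 33.7, K = L + 33.7·(cos 108.70°, sin 108.70°) = (18.769, 33.161). LK ⟂ KG; with |KG| = 23.7 on the left of LK, G = K + 23.7·(-0.94721, -0.32061) = (-3.6795, 25.562). Then |BG| = |G − B| = 25.825.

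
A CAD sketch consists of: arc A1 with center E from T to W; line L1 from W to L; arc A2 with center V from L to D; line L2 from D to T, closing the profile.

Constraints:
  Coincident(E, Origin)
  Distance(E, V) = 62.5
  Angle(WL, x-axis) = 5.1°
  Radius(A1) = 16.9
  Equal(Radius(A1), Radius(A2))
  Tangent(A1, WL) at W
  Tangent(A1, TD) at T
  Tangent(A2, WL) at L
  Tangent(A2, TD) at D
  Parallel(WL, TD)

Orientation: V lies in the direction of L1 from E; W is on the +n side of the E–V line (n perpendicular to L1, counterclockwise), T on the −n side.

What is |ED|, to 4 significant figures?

64.74

The slot axis is L1's direction at 5.1°, so u = (cos 5.1°, sin 5.1°) = (0.9960, 0.08889) and n = (−sin 5.1°, cos 5.1°) = (-0.08889, 0.9960). E is at the origin and V lies 62.5 along u from E, so V = 62.5·u = (62.25, 5.556). Tangency of A1 to both parallel lines with radius 16.9 puts W and T at E ± 16.9·n: W = (-1.502, 16.83), T = (1.502, -16.83). Equal radii place L and D the same way about V: L = V + 16.9·n = (60.75, 22.39), D = V − 16.9·n = (63.75, -11.28). Then |ED| = |D − E| = 64.74.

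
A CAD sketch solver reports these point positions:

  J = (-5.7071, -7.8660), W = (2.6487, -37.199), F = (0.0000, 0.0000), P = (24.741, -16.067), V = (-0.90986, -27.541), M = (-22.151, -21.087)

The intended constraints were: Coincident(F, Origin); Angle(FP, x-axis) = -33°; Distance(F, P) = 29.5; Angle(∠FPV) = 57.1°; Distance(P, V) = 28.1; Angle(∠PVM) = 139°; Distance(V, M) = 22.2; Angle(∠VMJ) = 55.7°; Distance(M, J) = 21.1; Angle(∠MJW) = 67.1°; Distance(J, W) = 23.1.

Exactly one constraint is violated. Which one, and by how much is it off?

Distance(J, W) = 23.1 — off by 7.40.

F = (0.00, 0.00) ✓; FP at -33.00° ✓; |FP| = 29.50 ✓; ∠FPV = 57.10° ✓; |PV| = 28.10 ✓; ∠PVM = 139.0° ✓; |VM| = 22.20 ✓; ∠VMJ = 55.70° ✓; |MJ| = 21.10 ✓; ∠MJW = 67.10° ✓; |JW| = 30.50 ✗.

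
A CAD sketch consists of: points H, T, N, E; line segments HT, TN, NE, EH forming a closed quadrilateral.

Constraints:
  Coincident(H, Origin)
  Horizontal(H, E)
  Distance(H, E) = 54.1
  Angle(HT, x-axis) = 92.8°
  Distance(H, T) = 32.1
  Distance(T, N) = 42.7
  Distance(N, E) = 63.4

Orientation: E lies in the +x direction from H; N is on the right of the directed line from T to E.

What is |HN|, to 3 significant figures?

13.2

Checks: |TN| = 42.70 ✓; |NE| = 63.40 ✓.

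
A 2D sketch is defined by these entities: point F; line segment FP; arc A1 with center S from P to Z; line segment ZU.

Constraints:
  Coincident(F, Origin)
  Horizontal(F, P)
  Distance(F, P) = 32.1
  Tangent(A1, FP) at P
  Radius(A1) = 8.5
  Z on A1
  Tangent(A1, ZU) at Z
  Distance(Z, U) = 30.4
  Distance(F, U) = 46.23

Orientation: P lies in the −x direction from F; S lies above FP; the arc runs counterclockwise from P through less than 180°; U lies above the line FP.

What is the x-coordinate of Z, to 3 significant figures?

-23.6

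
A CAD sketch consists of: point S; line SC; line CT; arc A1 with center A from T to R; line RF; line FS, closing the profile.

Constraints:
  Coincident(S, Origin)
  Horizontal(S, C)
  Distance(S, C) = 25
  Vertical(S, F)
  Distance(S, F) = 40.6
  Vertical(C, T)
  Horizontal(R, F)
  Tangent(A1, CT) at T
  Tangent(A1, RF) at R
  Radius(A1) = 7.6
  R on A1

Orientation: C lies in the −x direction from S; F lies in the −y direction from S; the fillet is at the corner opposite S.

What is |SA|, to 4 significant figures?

37.31

S is at the origin; S and C share the same y with |SC| = 25.0 and C on the −x side, so C = (-25.00, 0.000). SF is vertical with |SF| = 40.6 and F on the −y side, so F = (0.000, -40.60). The virtual corner opposite S is at (-25.00, -40.60). Tangency of A1 to CT means the radius AT is perpendicular to CT and A1 meets RF tangentially, so AR is at right angles to RF, with radius 7.6, so the center A sits 7.6 in from both sides at A = (-17.40, -33.00). Then |SA| = |A − S| = 37.31.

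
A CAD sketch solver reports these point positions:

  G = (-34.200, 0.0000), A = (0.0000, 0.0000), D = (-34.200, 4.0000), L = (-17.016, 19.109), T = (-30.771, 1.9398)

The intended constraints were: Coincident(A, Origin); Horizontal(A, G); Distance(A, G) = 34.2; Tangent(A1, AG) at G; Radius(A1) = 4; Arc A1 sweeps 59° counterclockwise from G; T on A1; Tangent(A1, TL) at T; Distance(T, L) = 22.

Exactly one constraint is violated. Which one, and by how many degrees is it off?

Tangent(A1, TL) at T — off by 7.70°.

A = (0.00, 0.00) ✓; A.y = 0.00, G.y = 0.00 ✓; |AG| = 34.20 ✓; ∠(DG, GA) = 90.00° ✓; |DG| = 4.000 ✓; bearing(D→T) − bearing(D→G) = 59.00° ✓; |DT| = 4.000 ✓; ∠(DT, TL) = 97.70° ✗; |TL| = 22.00 ✓.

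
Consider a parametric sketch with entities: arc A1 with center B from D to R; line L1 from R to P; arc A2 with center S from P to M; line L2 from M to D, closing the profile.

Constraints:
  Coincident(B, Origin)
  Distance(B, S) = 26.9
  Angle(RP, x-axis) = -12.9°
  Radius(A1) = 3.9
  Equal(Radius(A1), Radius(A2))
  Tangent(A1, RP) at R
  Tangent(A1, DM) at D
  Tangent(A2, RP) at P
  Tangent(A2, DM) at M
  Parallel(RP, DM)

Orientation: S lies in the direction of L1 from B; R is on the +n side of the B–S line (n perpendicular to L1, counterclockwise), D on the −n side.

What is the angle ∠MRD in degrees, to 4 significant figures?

73.83°

The slot axis is L1's direction at -12.9°, so u = (cos -12.9°, sin -12.9°) = (0.9748, -0.2233) and n = (−sin -12.9°, cos -12.9°) = (0.2233, 0.9748). B is at the origin and S lies 26.9 along u from B, so S = 26.9·u = (26.22, -6.005). Tangency of A1 to both parallel lines with radius 3.9 puts R and D at B ± 3.9·n: R = (0.8707, 3.802), D = (-0.8707, -3.802). Equal radii place P and M the same way about S: P = S + 3.9·n = (27.09, -2.204), M = S − 3.9·n = (25.35, -9.807). Then cos ∠MRD = RM·RD / (|RM||RD|), giving 73.83°.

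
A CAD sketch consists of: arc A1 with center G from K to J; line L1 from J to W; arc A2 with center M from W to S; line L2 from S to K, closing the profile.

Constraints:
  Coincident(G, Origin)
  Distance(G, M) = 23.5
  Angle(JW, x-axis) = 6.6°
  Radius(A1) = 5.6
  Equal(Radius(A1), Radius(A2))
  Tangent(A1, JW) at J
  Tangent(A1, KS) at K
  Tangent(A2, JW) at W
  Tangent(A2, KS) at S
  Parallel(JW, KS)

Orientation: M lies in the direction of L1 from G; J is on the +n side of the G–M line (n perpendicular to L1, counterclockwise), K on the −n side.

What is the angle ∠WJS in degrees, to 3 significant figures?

25.5°

Tangency of A1 to both parallel lines with radius 5.6 puts J and K at G ± 5.6·n: J = (-0.644, 5.56), K = (0.644, -5.56). Equal radii place W and S the same way about M: W = M + 5.6·n = (22.7, 8.26), S = M − 5.6·n = (24.0, -2.86). Then cos ∠WJS = JW·JS / (|JW||JS|), giving 25.5°.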